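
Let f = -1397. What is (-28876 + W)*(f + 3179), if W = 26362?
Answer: -4479948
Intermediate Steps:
(-28876 + W)*(f + 3179) = (-28876 + 26362)*(-1397 + 3179) = -2514*1782 = -4479948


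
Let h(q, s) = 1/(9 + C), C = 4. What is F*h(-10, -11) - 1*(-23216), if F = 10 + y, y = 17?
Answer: 301835/13 ≈ 23218.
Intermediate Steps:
h(q, s) = 1/13 (h(q, s) = 1/(9 + 4) = 1/13)
F = 27 (F = 10 + 17 = 27)
F*h(-10, -11) - 1*(-23216) = 27*(1/13) - 1*(-23216) = 27/13 + 23216 = 301835/13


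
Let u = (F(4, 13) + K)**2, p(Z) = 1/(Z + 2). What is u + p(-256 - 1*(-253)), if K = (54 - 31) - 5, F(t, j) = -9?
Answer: 80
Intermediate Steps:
p(Z) = 1/(2 + Z)
K = 18 (K = 23 - 5 = 18)
u = 81 (u = (-9 + 18)**2 = 9**2 = 81)
u + p(-256 - 1*(-253)) = 81 + 1/(2 + (-256 - 1*(-253))) = 81 + 1/(2 + (-256 + 253)) = 81 + 1/(2 - 3) = 81 + 1/(-1) = 81 - 1 = 80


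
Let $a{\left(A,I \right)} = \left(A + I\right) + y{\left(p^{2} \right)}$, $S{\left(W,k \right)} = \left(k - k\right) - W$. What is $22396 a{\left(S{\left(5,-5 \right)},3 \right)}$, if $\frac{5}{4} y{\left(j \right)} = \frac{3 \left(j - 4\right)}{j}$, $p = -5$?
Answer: $\frac{44792}{125} \approx 358.34$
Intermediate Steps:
$y{\left(j \right)} = \frac{4 \left(-12 + 3 j\right)}{5 j}$ ($y{\left(j \right)} = \frac{4 \frac{3 \left(j - 4\right)}{j}}{5} = \frac{4 \frac{3 \left(-4 + j\right)}{j}}{5} = \frac{4 \frac{-12 + 3 j}{j}}{5} = \frac{4 \left(-12 + 3 j\right)}{5 j}$)
$S{\left(W,k \right)} = - W$ ($S{\left(W,k \right)} = 0 - W = - W$)
$a{\left(A,I \right)} = \frac{252}{125} + A + I$ ($a{\left(A,I \right)} = \left(A + I\right) + \frac{12 \left(-4 + \left(-5\right)^{2}\right)}{5 \left(-5\right)^{2}} = \left(A + I\right) + \frac{12 \left(-4 + 25\right)}{5 \cdot 25} = \left(A + I\right) + \frac{12}{5} \cdot \frac{1}{25} \cdot 21 = \left(A + I\right) + \frac{252}{125} = \frac{252}{125} + A + I$)
$22396 a{\left(S{\left(5,-5 \right)},3 \right)} = 22396 \left(\frac{252}{125} - 5 + 3\right) = 22396 \cdot \frac{2}{125} = \frac{44792}{125}$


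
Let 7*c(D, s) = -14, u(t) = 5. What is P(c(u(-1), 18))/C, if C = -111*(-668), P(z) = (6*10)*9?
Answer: 45/6179 ≈ 0.0072827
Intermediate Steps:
c(D, s) = -2 (c(D, s) = (1/7)*(-14) = -2)
P(z) = 540 (P(z) = 60*9 = 540)
C = 74148
P(c(u(-1), 18))/C = 540/74148 = 540*(1/74148) = 45/6179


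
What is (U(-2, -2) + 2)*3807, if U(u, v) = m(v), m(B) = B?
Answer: 0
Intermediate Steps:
U(u, v) = v
(U(-2, -2) + 2)*3807 = (-2 + 2)*3807 = 0*3807 = 0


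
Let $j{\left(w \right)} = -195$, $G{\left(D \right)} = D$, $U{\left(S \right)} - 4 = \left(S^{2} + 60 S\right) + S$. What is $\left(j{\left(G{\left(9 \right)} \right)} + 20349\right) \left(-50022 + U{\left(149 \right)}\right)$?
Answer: $-377444112$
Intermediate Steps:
$U{\left(S \right)} = 4 + S^{2} + 61 S$ ($U{\left(S \right)} = 4 + \left(\left(S^{2} + 60 S\right) + S\right) = 4 + \left(S^{2} + 61 S\right) = 4 + S^{2} + 61 S$)
$\left(j{\left(G{\left(9 \right)} \right)} + 20349\right) \left(-50022 + U{\left(149 \right)}\right) = \left(-195 + 20349\right) \left(-50022 + \left(4 + 149^{2} + 61 \cdot 149\right)\right) = 20154 \left(-50022 + \left(4 + 22201 + 9089\right)\right) = 20154 \left(-50022 + 31294\right) = 20154 \left(-18728\right) = -377444112$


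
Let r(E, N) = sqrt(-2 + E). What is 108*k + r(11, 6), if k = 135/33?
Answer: 4893/11 ≈ 444.82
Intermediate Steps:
k = 45/11 (k = 135*(1/33) = 45/11 ≈ 4.0909)
108*k + r(11, 6) = 108*(45/11) + sqrt(-2 + 11) = 4860/11 + sqrt(9) = 4860/11 + 3 = 4893/11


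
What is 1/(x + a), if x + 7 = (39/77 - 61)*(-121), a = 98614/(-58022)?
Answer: 203077/1484698930 ≈ 0.00013678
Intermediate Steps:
a = -49307/29011 (a = 98614*(-1/58022) = -49307/29011 ≈ -1.6996)
x = 51189/7 (x = -7 + (39/77 - 61)*(-121) = -7 - 4658/77*(-121) = -7 + 51238/7 = 51189/7 ≈ 7312.7)
1/(x + a) = 1/(51189/7 - 49307/29011) = 1/(1484698930/203077) = 203077/1484698930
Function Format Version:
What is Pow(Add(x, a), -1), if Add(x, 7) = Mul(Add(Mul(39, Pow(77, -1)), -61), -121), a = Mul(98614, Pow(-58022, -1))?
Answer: Rational(203077, 1484698930) ≈ 0.00013678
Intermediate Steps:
a = Rational(-49307, 29011) (a = Mul(98614, Rational(-1, 58022)) = Rational(-49307, 29011) ≈ -1.6996)
x = Rational(51189, 7) (x = Add(-7, Mul(Add(Mul(39, Pow(77, -1)), -61), -121)) = Add(-7, Mul(Add(Mul(39, Rational(1, 77)), -61), -121)) = Add(-7, Mul(Add(Rational(39, 77), -61), -121)) = Add(-7, Mul(Rational(-4658, 77), -121)) = Add(-7, Rational(51238, 7)) = Rational(51189, 7) ≈ 7312.7)
Pow(Add(x, a), -1) = Pow(Add(Rational(51189, 7), Rational(-49307, 29011)), -1) = Pow(Rational(1484698930, 203077), -1) = Rational(203077, 1484698930)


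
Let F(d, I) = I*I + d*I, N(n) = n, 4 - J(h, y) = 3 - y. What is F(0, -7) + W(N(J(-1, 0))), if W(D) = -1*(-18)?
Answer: 67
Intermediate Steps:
J(h, y) = 1 + y (J(h, y) = 4 - (3 - y) = 4 + (-3 + y) = 1 + y)
W(D) = 18
F(d, I) = I² + I*d
F(0, -7) + W(N(J(-1, 0))) = -7*(-7 + 0) + 18 = -7*(-7) + 18 = 49 + 18 = 67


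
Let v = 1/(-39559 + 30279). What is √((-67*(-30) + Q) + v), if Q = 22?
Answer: √2734259055/1160 ≈ 45.078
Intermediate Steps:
v = -1/9280 (v = 1/(-9280) = -1/9280 ≈ -0.00010776)
√((-67*(-30) + Q) + v) = √((-67*(-30) + 22) - 1/9280) = √((2010 + 22) - 1/9280) = √(2032 - 1/9280) = √(18856959/9280) = √2734259055/1160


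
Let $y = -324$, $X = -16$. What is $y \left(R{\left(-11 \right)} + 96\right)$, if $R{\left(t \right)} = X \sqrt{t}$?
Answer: $-31104 + 5184 i \sqrt{11} \approx -31104.0 + 17193.0 i$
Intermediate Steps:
$R{\left(t \right)} = - 16 \sqrt{t}$
$y \left(R{\left(-11 \right)} + 96\right) = - 324 \left(- 16 \sqrt{-11} + 96\right) = - 324 \left(- 16 i \sqrt{11} + 96\right) = - 324 \left(96 - 16 i \sqrt{11}\right) = -31104 + 5184 i \sqrt{11}$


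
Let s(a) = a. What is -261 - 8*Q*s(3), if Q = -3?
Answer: -189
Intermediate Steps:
-261 - 8*Q*s(3) = -261 - 8*(-3)*3 = -261 - (-24)*3 = -261 - 1*(-72) = -261 + 72 = -189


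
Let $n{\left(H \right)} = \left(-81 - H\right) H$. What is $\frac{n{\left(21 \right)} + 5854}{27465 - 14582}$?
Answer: $\frac{3712}{12883} \approx 0.28813$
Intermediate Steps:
$n{\left(H \right)} = H \left(-81 - H\right)$
$\frac{n{\left(21 \right)} + 5854}{27465 - 14582} = \frac{\left(-1\right) 21 \left(81 + 21\right) + 5854}{27465 - 14582} = \frac{\left(-1\right) 21 \cdot 102 + 5854}{12883} = \left(-2142 + 5854\right) \frac{1}{12883} = 3712 \cdot \frac{1}{12883} = \frac{3712}{12883}$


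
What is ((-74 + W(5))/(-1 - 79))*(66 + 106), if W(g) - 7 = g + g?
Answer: 2451/20 ≈ 122.55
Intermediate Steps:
W(g) = 7 + 2*g (W(g) = 7 + (g + g) = 7 + 2*g)
((-74 + W(5))/(-1 - 79))*(66 + 106) = ((-74 + (7 + 2*5))/(-1 - 79))*(66 + 106) = ((-74 + (7 + 10))/(-80))*172 = ((-74 + 17)*(-1/80))*172 = -57*(-1/80)*172 = (57/80)*172 = 2451/20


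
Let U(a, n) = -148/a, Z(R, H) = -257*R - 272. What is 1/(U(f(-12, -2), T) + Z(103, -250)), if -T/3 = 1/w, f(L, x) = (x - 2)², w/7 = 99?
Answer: -4/107009 ≈ -3.7380e-5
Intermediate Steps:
w = 693 (w = 7*99 = 693)
f(L, x) = (-2 + x)²
T = -1/231 (T = -3/693 = -3*1/693 = -1/231 ≈ -0.0043290)
Z(R, H) = -272 - 257*R
1/(U(f(-12, -2), T) + Z(103, -250)) = 1/(-148/(-2 - 2)² + (-272 - 257*103)) = 1/(-148/((-4)²) + (-272 - 26471)) = 1/(-148/16 - 26743) = 1/(-148*1/16 - 26743) = 1/(-37/4 - 26743) = 1/(-107009/4) = -4/107009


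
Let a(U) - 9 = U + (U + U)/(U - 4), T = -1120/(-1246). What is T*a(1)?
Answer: 2240/267 ≈ 8.3895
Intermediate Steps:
T = 80/89 (T = -1120*(-1/1246) = 80/89 ≈ 0.89888)
a(U) = 9 + U + 2*U/(-4 + U) (a(U) = 9 + (U + (U + U)/(U - 4)) = 9 + (U + (2*U)/(-4 + U)) = 9 + (U + 2*U/(-4 + U)) = 9 + U + 2*U/(-4 + U))
T*a(1) = 80*((-36 + 1**2 + 7*1)/(-4 + 1))/89 = 80*((-36 + 1 + 7)/(-3))/89 = 80*(-1/3*(-28))/89 = (80/89)*(28/3) = 2240/267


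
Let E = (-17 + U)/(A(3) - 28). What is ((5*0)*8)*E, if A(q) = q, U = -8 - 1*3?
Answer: 0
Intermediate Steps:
U = -11 (U = -8 - 3 = -11)
E = 28/25 (E = (-17 - 11)/(3 - 28) = -28/(-25) = -28*(-1/25) = 28/25 ≈ 1.1200)
((5*0)*8)*E = ((5*0)*8)*(28/25) = (0*8)*(28/25) = 0*(28/25) = 0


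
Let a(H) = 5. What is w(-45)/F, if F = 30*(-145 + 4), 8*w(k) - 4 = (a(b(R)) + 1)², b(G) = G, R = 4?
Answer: -1/846 ≈ -0.0011820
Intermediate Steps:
w(k) = 5 (w(k) = ½ + (5 + 1)²/8 = ½ + (⅛)*6² = ½ + (⅛)*36 = ½ + 9/2 = 5)
F = -4230 (F = 30*(-141) = -4230)
w(-45)/F = 5/(-4230) = 5*(-1/4230) = -1/846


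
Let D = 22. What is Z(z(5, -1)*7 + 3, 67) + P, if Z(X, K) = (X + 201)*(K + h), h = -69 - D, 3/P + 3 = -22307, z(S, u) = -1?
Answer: -105481683/22310 ≈ -4728.0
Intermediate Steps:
P = -3/22310 (P = 3/(-3 - 22307) = 3/(-22310) = 3*(-1/22310) = -3/22310 ≈ -0.00013447)
h = -91 (h = -69 - 1*22 = -69 - 22 = -91)
Z(X, K) = (-91 + K)*(201 + X) (Z(X, K) = (X + 201)*(K - 91) = (201 + X)*(-91 + K) = (-91 + K)*(201 + X))
Z(z(5, -1)*7 + 3, 67) + P = (-18291 - 91*(-1*7 + 3) + 201*67 + 67*(-1*7 + 3)) - 3/22310 = (-18291 - 91*(-7 + 3) + 13467 + 67*(-7 + 3)) - 3/22310 = (-18291 - 91*(-4) + 13467 + 67*(-4)) - 3/22310 = (-18291 + 364 + 13467 - 268) - 3/22310 = -4728 - 3/22310 = -105481683/22310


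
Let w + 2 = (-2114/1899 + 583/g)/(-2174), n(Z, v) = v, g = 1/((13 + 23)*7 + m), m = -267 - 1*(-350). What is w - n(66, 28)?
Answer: -494734861/4128426 ≈ -119.84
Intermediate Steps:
m = 83 (m = -267 + 350 = 83)
g = 1/335 (g = 1/((13 + 23)*7 + 83) = 1/(36*7 + 83) = 1/(252 + 83) = 1/335 ≈ 0.0029851)
w = -379138933/4128426 (w = -2 + (-2114/1899 + 583/(1/335))/(-2174) = -2 + (-2114*1/1899 + 583*335)*(-1/2174) = -2 + (-2114/1899 + 195305)*(-1/2174) = -2 + (370882081/1899)*(-1/2174) = -2 - 370882081/4128426 = -379138933/4128426 ≈ -91.836)
w - n(66, 28) = -379138933/4128426 - 1*28 = -379138933/4128426 - 28 = -494734861/4128426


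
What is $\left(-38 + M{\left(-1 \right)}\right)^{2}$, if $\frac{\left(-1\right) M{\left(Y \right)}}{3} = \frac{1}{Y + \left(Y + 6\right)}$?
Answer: $\frac{24025}{16} \approx 1501.6$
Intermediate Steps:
$M{\left(Y \right)} = - \frac{3}{6 + 2 Y}$ ($M{\left(Y \right)} = - \frac{3}{Y + \left(Y + 6\right)} = - \frac{3}{Y + \left(6 + Y\right)} = - \frac{3}{6 + 2 Y}$)
$\left(-38 + M{\left(-1 \right)}\right)^{2} = \left(-38 - \frac{3}{6 + 2 \left(-1\right)}\right)^{2} = \left(-38 - \frac{3}{6 - 2}\right)^{2} = \left(-38 - \frac{3}{4}\right)^{2} = \left(- \frac{155}{4}\right)^{2} = \frac{24025}{16}$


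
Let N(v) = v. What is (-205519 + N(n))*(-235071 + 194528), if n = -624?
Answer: 8357655649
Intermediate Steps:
(-205519 + N(n))*(-235071 + 194528) = (-205519 - 624)*(-235071 + 194528) = -206143*(-40543) = 8357655649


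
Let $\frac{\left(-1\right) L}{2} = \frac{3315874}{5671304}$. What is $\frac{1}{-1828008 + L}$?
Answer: $- \frac{1417826}{2591798928545} \approx -5.4704 \cdot 10^{-7}$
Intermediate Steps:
$L = - \frac{1657937}{1417826}$ ($L = - 2 \cdot \frac{3315874}{5671304} = - 2 \cdot 3315874 \cdot \frac{1}{5671304} = \left(-2\right) \frac{1657937}{2835652} = - \frac{1657937}{1417826} \approx -1.1694$)
$\frac{1}{-1828008 + L} = \frac{1}{-1828008 - \frac{1657937}{1417826}} = \frac{1}{- \frac{2591798928545}{1417826}} = - \frac{1417826}{2591798928545}$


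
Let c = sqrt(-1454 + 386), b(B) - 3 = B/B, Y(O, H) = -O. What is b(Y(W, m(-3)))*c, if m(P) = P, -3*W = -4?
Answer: 8*I*sqrt(267) ≈ 130.72*I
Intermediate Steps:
W = 4/3 (W = -1/3*(-4) = 4/3 ≈ 1.3333)
b(B) = 4 (b(B) = 3 + B/B = 3 + 1 = 4)
c = 2*I*sqrt(267) (c = sqrt(-1068) = 2*I*sqrt(267) ≈ 32.68*I)
b(Y(W, m(-3)))*c = 4*(2*I*sqrt(267)) = 8*I*sqrt(267)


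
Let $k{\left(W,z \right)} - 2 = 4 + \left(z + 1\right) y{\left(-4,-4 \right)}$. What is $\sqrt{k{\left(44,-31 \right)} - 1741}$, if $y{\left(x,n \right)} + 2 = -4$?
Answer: $i \sqrt{1555} \approx 39.433 i$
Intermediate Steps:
$y{\left(x,n \right)} = -6$ ($y{\left(x,n \right)} = -2 - 4 = -6$)
$k{\left(W,z \right)} = - 6 z$ ($k{\left(W,z \right)} = 2 + \left(4 + \left(z + 1\right) \left(-6\right)\right) = 2 + \left(4 + \left(1 + z\right) \left(-6\right)\right) = 2 + \left(4 - \left(6 + 6 z\right)\right) = 2 - \left(2 + 6 z\right) = - 6 z$)
$\sqrt{k{\left(44,-31 \right)} - 1741} = \sqrt{\left(-6\right) \left(-31\right) - 1741} = \sqrt{186 - 1741} = \sqrt{-1555} = i \sqrt{1555}$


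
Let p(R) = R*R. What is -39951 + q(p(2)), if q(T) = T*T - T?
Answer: -39939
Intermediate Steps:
p(R) = R²
q(T) = T² - T
-39951 + q(p(2)) = -39951 + 2²*(-1 + 2²) = -39951 + 4*(-1 + 4) = -39951 + 4*3 = -39951 + 12 = -39939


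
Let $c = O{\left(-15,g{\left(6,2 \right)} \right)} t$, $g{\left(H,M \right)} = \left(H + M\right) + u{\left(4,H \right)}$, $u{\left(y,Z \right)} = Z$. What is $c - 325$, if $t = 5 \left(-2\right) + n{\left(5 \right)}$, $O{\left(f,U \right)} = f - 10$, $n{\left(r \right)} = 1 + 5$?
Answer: $-225$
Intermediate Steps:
$n{\left(r \right)} = 6$
$g{\left(H,M \right)} = M + 2 H$ ($g{\left(H,M \right)} = \left(H + M\right) + H = M + 2 H$)
$O{\left(f,U \right)} = -10 + f$
$t = -4$ ($t = 5 \left(-2\right) + 6 = -10 + 6 = -4$)
$c = 100$ ($c = \left(-10 - 15\right) \left(-4\right) = \left(-25\right) \left(-4\right) = 100$)
$c - 325 = 100 - 325 = -225$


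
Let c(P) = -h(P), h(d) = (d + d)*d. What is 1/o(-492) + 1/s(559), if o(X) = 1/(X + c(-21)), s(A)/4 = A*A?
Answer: -1717395575/1249924 ≈ -1374.0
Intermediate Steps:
s(A) = 4*A**2 (s(A) = 4*(A*A) = 4*A**2)
h(d) = 2*d**2 (h(d) = (2*d)*d = 2*d**2)
c(P) = -2*P**2
o(X) = 1/(-882 + X) (o(X) = 1/(X - 2*(-21)**2) = 1/(X - 2*441) = 1/(X - 882) = 1/(-882 + X))
1/o(-492) + 1/s(559) = 1/(1/(-882 - 492)) + 1/(4*559**2) = 1/(1/(-1374)) + 1/(4*312481) = 1/(-1/1374) + 1/1249924 = -1374 + 1/1249924 = -1717395575/1249924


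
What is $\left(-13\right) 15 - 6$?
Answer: $-201$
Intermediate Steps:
$\left(-13\right) 15 - 6 = -195 - 6 = -201$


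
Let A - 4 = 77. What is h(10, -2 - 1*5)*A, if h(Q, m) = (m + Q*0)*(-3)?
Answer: 1701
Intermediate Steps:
h(Q, m) = -3*m (h(Q, m) = (m + 0)*(-3) = m*(-3) = -3*m)
A = 81 (A = 4 + 77 = 81)
h(10, -2 - 1*5)*A = -3*(-2 - 1*5)*81 = -3*(-2 - 5)*81 = -3*(-7)*81 = 21*81 = 1701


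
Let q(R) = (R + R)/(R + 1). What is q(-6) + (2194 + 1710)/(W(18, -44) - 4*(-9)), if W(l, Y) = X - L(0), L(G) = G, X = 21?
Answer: 20204/285 ≈ 70.891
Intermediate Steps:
W(l, Y) = 21 (W(l, Y) = 21 - 1*0 = 21 + 0 = 21)
q(R) = 2*R/(1 + R) (q(R) = (2*R)/(1 + R) = 2*R/(1 + R))
q(-6) + (2194 + 1710)/(W(18, -44) - 4*(-9)) = 2*(-6)/(1 - 6) + (2194 + 1710)/(21 - 4*(-9)) = 2*(-6)/(-5) + 3904/(21 + 36) = 2*(-6)*(-1/5) + 3904/57 = 12/5 + 3904*(1/57) = 12/5 + 3904/57 = 20204/285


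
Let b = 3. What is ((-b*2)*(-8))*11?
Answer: 528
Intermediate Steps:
((-b*2)*(-8))*11 = ((-1*3*2)*(-8))*11 = (-3*2*(-8))*11 = -6*(-8)*11 = 48*11 = 528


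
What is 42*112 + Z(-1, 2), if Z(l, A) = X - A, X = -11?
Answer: 4691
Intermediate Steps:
Z(l, A) = -11 - A
42*112 + Z(-1, 2) = 42*112 + (-11 - 1*2) = 4704 + (-11 - 2) = 4704 - 13 = 4691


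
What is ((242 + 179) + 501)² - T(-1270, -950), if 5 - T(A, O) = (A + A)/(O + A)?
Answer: 94358896/111 ≈ 8.5008e+5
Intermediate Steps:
T(A, O) = 5 - 2*A/(A + O) (T(A, O) = 5 - (A + A)/(O + A) = 5 - 2*A/(A + O))
((242 + 179) + 501)² - T(-1270, -950) = ((242 + 179) + 501)² - (3*(-1270) + 5*(-950))/(-1270 - 950) = (421 + 501)² - (-3810 - 4750)/(-2220) = 922² - (-1)*(-8560)/2220 = 850084 - 1*428/111 = 850084 - 428/111 = 94358896/111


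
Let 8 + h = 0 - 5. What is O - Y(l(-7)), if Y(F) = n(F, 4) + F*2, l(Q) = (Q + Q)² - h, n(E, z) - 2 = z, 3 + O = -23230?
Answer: -23657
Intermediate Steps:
O = -23233 (O = -3 - 23230 = -23233)
n(E, z) = 2 + z
h = -13 (h = -8 + (0 - 5) = -8 - 5 = -13)
l(Q) = 13 + 4*Q² (l(Q) = (Q + Q)² - 1*(-13) = (2*Q)² + 13 = 4*Q² + 13 = 13 + 4*Q²)
Y(F) = 6 + 2*F (Y(F) = (2 + 4) + F*2 = 6 + 2*F)
O - Y(l(-7)) = -23233 - (6 + 2*(13 + 4*(-7)²)) = -23233 - (6 + 2*(13 + 4*49)) = -23233 - (6 + 2*(13 + 196)) = -23233 - (6 + 2*209) = -23233 - (6 + 418) = -23233 - 1*424 = -23233 - 424 = -23657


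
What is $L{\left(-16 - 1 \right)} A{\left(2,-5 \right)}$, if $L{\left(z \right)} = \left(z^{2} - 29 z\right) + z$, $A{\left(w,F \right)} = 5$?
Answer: $3825$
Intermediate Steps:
$L{\left(z \right)} = z^{2} - 28 z$
$L{\left(-16 - 1 \right)} A{\left(2,-5 \right)} = \left(-16 - 1\right) \left(-28 - 17\right) 5 = - 17 \left(-28 - 17\right) 5 = \left(-17\right) \left(-45\right) 5 = 765 \cdot 5 = 3825$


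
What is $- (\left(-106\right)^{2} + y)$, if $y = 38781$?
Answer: $-50017$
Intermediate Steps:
$- (\left(-106\right)^{2} + y) = - (\left(-106\right)^{2} + 38781) = - (11236 + 38781) = \left(-1\right) 50017 = -50017$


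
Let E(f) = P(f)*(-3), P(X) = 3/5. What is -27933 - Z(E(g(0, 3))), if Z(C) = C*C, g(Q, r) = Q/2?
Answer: -698406/25 ≈ -27936.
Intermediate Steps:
P(X) = ⅗ (P(X) = 3*(⅕) = ⅗)
g(Q, r) = Q/2 (g(Q, r) = Q*(½) = Q/2)
E(f) = -9/5 (E(f) = (⅗)*(-3) = -9/5)
Z(C) = C²
-27933 - Z(E(g(0, 3))) = -27933 - (-9/5)² = -27933 - 1*81/25 = -27933 - 81/25 = -698406/25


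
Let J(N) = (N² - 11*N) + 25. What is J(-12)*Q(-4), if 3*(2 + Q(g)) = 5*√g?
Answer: -602 + 3010*I/3 ≈ -602.0 + 1003.3*I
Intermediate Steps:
J(N) = 25 + N² - 11*N
Q(g) = -2 + 5*√g/3 (Q(g) = -2 + (5*√g)/3 = -2 + 5*√g/3)
J(-12)*Q(-4) = (25 + (-12)² - 11*(-12))*(-2 + 5*√(-4)/3) = (25 + 144 + 132)*(-2 + 5*(2*I)/3) = 301*(-2 + 10*I/3) = -602 + 3010*I/3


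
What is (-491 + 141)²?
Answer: 122500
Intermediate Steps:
(-491 + 141)² = (-350)² = 122500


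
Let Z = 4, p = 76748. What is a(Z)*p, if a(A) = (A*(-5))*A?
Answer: -6139840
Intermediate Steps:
a(A) = -5*A**2 (a(A) = (-5*A)*A = -5*A**2)
a(Z)*p = -5*4**2*76748 = -5*16*76748 = -80*76748 = -6139840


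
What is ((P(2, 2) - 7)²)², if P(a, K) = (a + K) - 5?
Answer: 4096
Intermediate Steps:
P(a, K) = -5 + K + a (P(a, K) = (K + a) - 5 = -5 + K + a)
((P(2, 2) - 7)²)² = (((-5 + 2 + 2) - 7)²)² = ((-1 - 7)²)² = ((-8)²)² = 64² = 4096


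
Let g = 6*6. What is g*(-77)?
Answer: -2772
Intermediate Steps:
g = 36
g*(-77) = 36*(-77) = -2772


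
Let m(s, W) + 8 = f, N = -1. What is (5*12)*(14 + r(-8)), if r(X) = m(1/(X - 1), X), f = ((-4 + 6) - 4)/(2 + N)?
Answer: 240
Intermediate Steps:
f = -2 (f = ((-4 + 6) - 4)/(2 - 1) = (2 - 4)/1 = -2*1 = -2)
m(s, W) = -10 (m(s, W) = -8 - 2 = -10)
r(X) = -10
(5*12)*(14 + r(-8)) = (5*12)*(14 - 10) = 60*4 = 240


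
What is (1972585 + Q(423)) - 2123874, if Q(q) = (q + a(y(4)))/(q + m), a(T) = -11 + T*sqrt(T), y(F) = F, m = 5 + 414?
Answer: -63692459/421 ≈ -1.5129e+5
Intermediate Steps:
m = 419
a(T) = -11 + T**(3/2)
Q(q) = (-3 + q)/(419 + q) (Q(q) = (q + (-11 + 4**(3/2)))/(q + 419) = (q + (-11 + 8))/(419 + q) = (q - 3)/(419 + q) = (-3 + q)/(419 + q))
(1972585 + Q(423)) - 2123874 = (1972585 + (-3 + 423)/(419 + 423)) - 2123874 = (1972585 + 420/842) - 2123874 = (1972585 + (1/842)*420) - 2123874 = (1972585 + 210/421) - 2123874 = 830458495/421 - 2123874 = -63692459/421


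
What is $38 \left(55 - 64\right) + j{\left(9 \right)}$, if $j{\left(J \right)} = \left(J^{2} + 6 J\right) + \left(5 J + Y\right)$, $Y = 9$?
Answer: $-153$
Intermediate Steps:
$j{\left(J \right)} = 9 + J^{2} + 11 J$ ($j{\left(J \right)} = \left(J^{2} + 6 J\right) + \left(5 J + 9\right) = \left(J^{2} + 6 J\right) + \left(9 + 5 J\right) = 9 + J^{2} + 11 J$)
$38 \left(55 - 64\right) + j{\left(9 \right)} = 38 \left(55 - 64\right) + \left(9 + 9^{2} + 11 \cdot 9\right) = 38 \left(55 - 64\right) + \left(9 + 81 + 99\right) = 38 \left(-9\right) + 189 = -342 + 189 = -153$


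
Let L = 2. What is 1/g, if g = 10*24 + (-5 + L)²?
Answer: 1/249 ≈ 0.0040161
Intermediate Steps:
g = 249 (g = 10*24 + (-5 + 2)² = 240 + (-3)² = 240 + 9 = 249)
1/g = 1/249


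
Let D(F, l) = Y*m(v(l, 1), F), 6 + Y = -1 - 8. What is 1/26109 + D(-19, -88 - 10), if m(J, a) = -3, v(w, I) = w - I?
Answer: 1174906/26109 ≈ 45.000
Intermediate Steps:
Y = -15 (Y = -6 + (-1 - 8) = -6 - 9 = -15)
D(F, l) = 45 (D(F, l) = -15*(-3) = 45)
1/26109 + D(-19, -88 - 10) = 1/26109 + 45 = 1174906/26109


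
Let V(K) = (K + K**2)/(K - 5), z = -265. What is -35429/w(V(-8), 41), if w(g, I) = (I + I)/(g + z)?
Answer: 124036929/1066 ≈ 1.1636e+5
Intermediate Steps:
V(K) = (K + K**2)/(-5 + K)
w(g, I) = 2*I/(-265 + g) (w(g, I) = (I + I)/(g - 265) = (2*I)/(-265 + g) = 2*I/(-265 + g))
-35429/w(V(-8), 41) = -(-9388685/82 - 141716*(1 - 8)/(41*(-5 - 8))) = -35429/(2*41/(-265 - 8*(-7)/(-13))) = -35429/(2*41/(-265 - 8*(-1/13)*(-7))) = -35429/(2*41/(-265 - 56/13)) = -35429/(2*41/(-3501/13)) = -35429/(2*41*(-13/3501)) = -35429/(-1066/3501) = -35429*(-3501/1066) = 124036929/1066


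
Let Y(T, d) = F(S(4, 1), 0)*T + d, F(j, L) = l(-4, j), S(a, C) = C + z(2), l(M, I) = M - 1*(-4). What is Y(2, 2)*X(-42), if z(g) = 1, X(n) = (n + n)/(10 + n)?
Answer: 21/4 ≈ 5.2500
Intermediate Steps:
X(n) = 2*n/(10 + n) (X(n) = (2*n)/(10 + n) = 2*n/(10 + n))
l(M, I) = 4 + M (l(M, I) = M + 4 = 4 + M)
S(a, C) = 1 + C (S(a, C) = C + 1 = 1 + C)
F(j, L) = 0 (F(j, L) = 4 - 4 = 0)
Y(T, d) = d (Y(T, d) = 0*T + d = 0 + d = d)
Y(2, 2)*X(-42) = 2*(2*(-42)/(10 - 42)) = 2*(2*(-42)/(-32)) = 2*(2*(-42)*(-1/32)) = 2*(21/8) = 21/4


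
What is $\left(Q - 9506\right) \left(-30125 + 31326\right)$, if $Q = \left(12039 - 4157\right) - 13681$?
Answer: $-18381305$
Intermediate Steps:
$Q = -5799$ ($Q = 7882 - 13681 = -5799$)
$\left(Q - 9506\right) \left(-30125 + 31326\right) = \left(-5799 - 9506\right) \left(-30125 + 31326\right) = \left(-15305\right) 1201 = -18381305$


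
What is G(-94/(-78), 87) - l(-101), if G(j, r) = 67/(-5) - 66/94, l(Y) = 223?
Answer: -55719/235 ≈ -237.10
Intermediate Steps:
G(j, r) = -3314/235 (G(j, r) = 67*(-⅕) - 66*1/94 = -67/5 - 33/47 = -3314/235)
G(-94/(-78), 87) - l(-101) = -3314/235 - 1*223 = -3314/235 - 223 = -55719/235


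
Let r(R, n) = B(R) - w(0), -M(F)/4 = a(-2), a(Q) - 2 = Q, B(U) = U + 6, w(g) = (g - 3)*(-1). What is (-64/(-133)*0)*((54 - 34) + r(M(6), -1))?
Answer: 0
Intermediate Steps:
w(g) = 3 - g (w(g) = (-3 + g)*(-1) = 3 - g)
B(U) = 6 + U
a(Q) = 2 + Q
M(F) = 0 (M(F) = -4*(2 - 2) = -4*0 = 0)
r(R, n) = 3 + R (r(R, n) = (6 + R) - (3 - 1*0) = (6 + R) - (3 + 0) = (6 + R) - 1*3 = (6 + R) - 3 = 3 + R)
(-64/(-133)*0)*((54 - 34) + r(M(6), -1)) = (-64/(-133)*0)*((54 - 34) + (3 + 0)) = (-64*(-1/133)*0)*(20 + 3) = ((64/133)*0)*23 = 0*23 = 0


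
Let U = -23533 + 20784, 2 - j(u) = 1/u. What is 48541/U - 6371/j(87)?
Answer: -1532105066/475577 ≈ -3221.6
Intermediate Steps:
j(u) = 2 - 1/u
U = -2749
48541/U - 6371/j(87) = 48541/(-2749) - 6371/(2 - 1/87) = 48541*(-1/2749) - 6371/(2 - 1*1/87) = -48541/2749 - 6371/(2 - 1/87) = -48541/2749 - 6371/173/87 = -48541/2749 - 6371*87/173 = -48541/2749 - 554277/173 = -1532105066/475577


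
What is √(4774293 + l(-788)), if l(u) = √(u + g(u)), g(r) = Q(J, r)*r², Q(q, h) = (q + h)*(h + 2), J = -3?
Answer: √(4774293 + 2*√96514257139) ≈ 2322.8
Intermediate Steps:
Q(q, h) = (2 + h)*(h + q) (Q(q, h) = (h + q)*(2 + h) = (2 + h)*(h + q))
g(r) = r²*(-6 + r² - r) (g(r) = (r² + 2*r + 2*(-3) + r*(-3))*r² = (r² + 2*r - 6 - 3*r)*r² = (-6 + r² - r)*r² = r²*(-6 + r² - r))
l(u) = √(u + u²*(-6 + u² - u))
√(4774293 + l(-788)) = √(4774293 + √(-788*(1 - 788*(-6 + (-788)² - 1*(-788))))) = √(4774293 + √(-788*(1 - 788*(-6 + 620944 + 788)))) = √(4774293 + √(-788*(1 - 788*621726))) = √(4774293 + √(-788*(1 - 489920088))) = √(4774293 + √(-788*(-489920087))) = √(4774293 + √386057028556) = √(4774293 + 2*√96514257139)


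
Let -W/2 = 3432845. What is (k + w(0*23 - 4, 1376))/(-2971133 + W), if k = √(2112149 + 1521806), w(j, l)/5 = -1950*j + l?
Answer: -45880/9836823 - √3633955/9836823 ≈ -0.0048579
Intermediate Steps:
w(j, l) = -9750*j + 5*l (w(j, l) = 5*(-1950*j + l) = 5*(l - 1950*j) = -9750*j + 5*l)
W = -6865690 (W = -2*3432845 = -6865690)
k = √3633955 ≈ 1906.3
(k + w(0*23 - 4, 1376))/(-2971133 + W) = (√3633955 + (-9750*(0*23 - 4) + 5*1376))/(-2971133 - 6865690) = (√3633955 + (-9750*(0 - 4) + 6880))/(-9836823) = (√3633955 + (-9750*(-4) + 6880))*(-1/9836823) = (√3633955 + (39000 + 6880))*(-1/9836823) = (√3633955 + 45880)*(-1/9836823) = (45880 + √3633955)*(-1/9836823) = -45880/9836823 - √3633955/9836823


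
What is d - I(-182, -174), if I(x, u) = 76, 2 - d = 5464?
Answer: -5538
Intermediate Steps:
d = -5462 (d = 2 - 1*5464 = 2 - 5464 = -5462)
d - I(-182, -174) = -5462 - 1*76 = -5462 - 76 = -5538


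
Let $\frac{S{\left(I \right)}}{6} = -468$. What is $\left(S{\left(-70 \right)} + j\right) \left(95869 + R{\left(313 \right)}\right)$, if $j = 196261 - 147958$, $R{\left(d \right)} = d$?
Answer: $4375800090$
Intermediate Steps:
$S{\left(I \right)} = -2808$ ($S{\left(I \right)} = 6 \left(-468\right) = -2808$)
$j = 48303$ ($j = 196261 - 147958 = 48303$)
$\left(S{\left(-70 \right)} + j\right) \left(95869 + R{\left(313 \right)}\right) = \left(-2808 + 48303\right) \left(95869 + 313\right) = 45495 \cdot 96182 = 4375800090$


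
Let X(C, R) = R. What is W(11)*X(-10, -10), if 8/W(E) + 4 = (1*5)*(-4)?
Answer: 10/3 ≈ 3.3333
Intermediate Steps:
W(E) = -1/3 (W(E) = 8/(-4 + (1*5)*(-4)) = 8/(-4 + 5*(-4)) = 8/(-4 - 20) = 8/(-24) = 8*(-1/24) = -1/3)
W(11)*X(-10, -10) = -1/3*(-10) = 10/3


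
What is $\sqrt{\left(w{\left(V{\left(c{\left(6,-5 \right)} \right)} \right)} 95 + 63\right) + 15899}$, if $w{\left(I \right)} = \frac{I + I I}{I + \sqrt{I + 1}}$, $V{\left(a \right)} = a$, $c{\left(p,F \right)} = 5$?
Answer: $\frac{\sqrt{82660 + 15962 \sqrt{6}}}{\sqrt{5 + \sqrt{6}}} \approx 127.85$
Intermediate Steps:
$w{\left(I \right)} = \frac{I + I^{2}}{I + \sqrt{1 + I}}$
$\sqrt{\left(w{\left(V{\left(c{\left(6,-5 \right)} \right)} \right)} 95 + 63\right) + 15899} = \sqrt{\left(\frac{5 \left(1 + 5\right)}{5 + \sqrt{1 + 5}} \cdot 95 + 63\right) + 15899} = \sqrt{\left(5 \frac{1}{5 + \sqrt{6}} \cdot 6 \cdot 95 + 63\right) + 15899} = \sqrt{\left(\frac{30}{5 + \sqrt{6}} \cdot 95 + 63\right) + 15899} = \sqrt{\left(\frac{2850}{5 + \sqrt{6}} + 63\right) + 15899} = \sqrt{\left(63 + \frac{2850}{5 + \sqrt{6}}\right) + 15899} = \sqrt{15962 + \frac{2850}{5 + \sqrt{6}}}$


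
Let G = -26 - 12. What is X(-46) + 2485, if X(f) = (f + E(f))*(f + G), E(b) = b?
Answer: 10213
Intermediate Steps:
G = -38
X(f) = 2*f*(-38 + f) (X(f) = (f + f)*(f - 38) = (2*f)*(-38 + f) = 2*f*(-38 + f))
X(-46) + 2485 = 2*(-46)*(-38 - 46) + 2485 = 2*(-46)*(-84) + 2485 = 7728 + 2485 = 10213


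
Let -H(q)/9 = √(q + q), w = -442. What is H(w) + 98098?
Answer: 98098 - 18*I*√221 ≈ 98098.0 - 267.59*I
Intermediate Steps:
H(q) = -9*√2*√q (H(q) = -9*√(q + q) = -9*√2*√q)
H(w) + 98098 = -9*√2*√(-442) + 98098 = -9*√2*I*√442 + 98098 = -18*I*√221 + 98098 = 98098 - 18*I*√221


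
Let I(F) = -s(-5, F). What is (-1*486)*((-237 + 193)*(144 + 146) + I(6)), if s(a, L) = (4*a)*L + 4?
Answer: 6144984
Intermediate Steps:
s(a, L) = 4 + 4*L*a (s(a, L) = 4*L*a + 4 = 4 + 4*L*a)
I(F) = -4 + 20*F (I(F) = -(4 + 4*F*(-5)) = -(4 - 20*F) = -4 + 20*F)
(-1*486)*((-237 + 193)*(144 + 146) + I(6)) = (-1*486)*((-237 + 193)*(144 + 146) + (-4 + 20*6)) = -486*(-44*290 + (-4 + 120)) = -486*(-12760 + 116) = -486*(-12644) = 6144984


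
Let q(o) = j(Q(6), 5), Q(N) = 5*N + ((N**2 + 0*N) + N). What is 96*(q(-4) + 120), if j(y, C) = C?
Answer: 12000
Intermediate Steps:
Q(N) = N**2 + 6*N (Q(N) = 5*N + ((N**2 + 0) + N) = 5*N + (N**2 + N) = 5*N + (N + N**2) = N**2 + 6*N)
q(o) = 5
96*(q(-4) + 120) = 96*(5 + 120) = 96*125 = 12000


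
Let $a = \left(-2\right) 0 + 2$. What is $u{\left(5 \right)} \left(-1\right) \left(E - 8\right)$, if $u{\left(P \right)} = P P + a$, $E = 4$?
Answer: $108$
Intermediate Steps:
$a = 2$ ($a = 0 + 2 = 2$)
$u{\left(P \right)} = 2 + P^{2}$ ($u{\left(P \right)} = P P + 2 = P^{2} + 2 = 2 + P^{2}$)
$u{\left(5 \right)} \left(-1\right) \left(E - 8\right) = \left(2 + 5^{2}\right) \left(-1\right) \left(4 - 8\right) = \left(2 + 25\right) \left(-1\right) \left(-4\right) = 27 \left(-1\right) \left(-4\right) = \left(-27\right) \left(-4\right) = 108$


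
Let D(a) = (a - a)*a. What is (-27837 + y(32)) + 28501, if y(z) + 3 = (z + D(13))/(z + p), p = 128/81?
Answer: 56266/85 ≈ 661.95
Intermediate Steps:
D(a) = 0 (D(a) = 0*a = 0)
p = 128/81 (p = 128*(1/81) = 128/81 ≈ 1.5802)
y(z) = -3 + z/(128/81 + z) (y(z) = -3 + (z + 0)/(z + 128/81) = -3 + z/(128/81 + z))
(-27837 + y(32)) + 28501 = (-27837 + 6*(-64 - 27*32)/(128 + 81*32)) + 28501 = (-27837 + 6*(-64 - 864)/(128 + 2592)) + 28501 = (-27837 + 6*(-928)/2720) + 28501 = (-27837 + 6*(1/2720)*(-928)) + 28501 = (-27837 - 174/85) + 28501 = -2366319/85 + 28501 = 56266/85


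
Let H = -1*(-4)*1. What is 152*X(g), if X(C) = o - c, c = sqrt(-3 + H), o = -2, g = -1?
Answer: -456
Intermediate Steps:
H = 4 (H = 4*1 = 4)
c = 1 (c = sqrt(-3 + 4) = sqrt(1) = 1)
X(C) = -3 (X(C) = -2 - 1*1 = -2 - 1 = -3)
152*X(g) = 152*(-3) = -456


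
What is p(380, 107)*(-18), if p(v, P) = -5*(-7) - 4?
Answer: -558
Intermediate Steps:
p(v, P) = 31 (p(v, P) = 35 - 4 = 31)
p(380, 107)*(-18) = 31*(-18) = -558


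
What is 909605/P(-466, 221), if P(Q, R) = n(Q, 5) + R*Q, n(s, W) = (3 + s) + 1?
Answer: -909605/103448 ≈ -8.7929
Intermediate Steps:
n(s, W) = 4 + s
P(Q, R) = 4 + Q + Q*R (P(Q, R) = (4 + Q) + R*Q = (4 + Q) + Q*R = 4 + Q + Q*R)
909605/P(-466, 221) = 909605/(4 - 466 - 466*221) = 909605/(4 - 466 - 102986) = 909605/(-103448) = 909605*(-1/103448) = -909605/103448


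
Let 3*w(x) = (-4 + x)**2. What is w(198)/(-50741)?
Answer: -37636/152223 ≈ -0.24724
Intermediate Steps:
w(x) = (-4 + x)**2/3
w(198)/(-50741) = ((-4 + 198)**2/3)/(-50741) = ((1/3)*194**2)*(-1/50741) = ((1/3)*37636)*(-1/50741) = (37636/3)*(-1/50741) = -37636/152223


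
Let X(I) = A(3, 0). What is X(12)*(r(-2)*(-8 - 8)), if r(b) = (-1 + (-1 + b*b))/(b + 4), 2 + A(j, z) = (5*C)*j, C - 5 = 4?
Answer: -2128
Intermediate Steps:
C = 9 (C = 5 + 4 = 9)
A(j, z) = -2 + 45*j (A(j, z) = -2 + (5*9)*j = -2 + 45*j)
r(b) = (-2 + b²)/(4 + b) (r(b) = (-1 + (-1 + b²))/(4 + b) = (-2 + b²)/(4 + b))
X(I) = 133 (X(I) = -2 + 45*3 = -2 + 135 = 133)
X(12)*(r(-2)*(-8 - 8)) = 133*(((-2 + (-2)²)/(4 - 2))*(-8 - 8)) = 133*(((-2 + 4)/2)*(-16)) = 133*(((½)*2)*(-16)) = 133*(1*(-16)) = 133*(-16) = -2128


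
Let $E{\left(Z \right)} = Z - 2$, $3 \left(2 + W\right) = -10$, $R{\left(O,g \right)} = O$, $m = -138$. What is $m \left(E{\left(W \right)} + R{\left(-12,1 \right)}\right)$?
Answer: $2668$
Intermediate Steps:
$W = - \frac{16}{3}$ ($W = -2 + \frac{1}{3} \left(-10\right) = -2 - \frac{10}{3} = - \frac{16}{3} \approx -5.3333$)
$E{\left(Z \right)} = -2 + Z$
$m \left(E{\left(W \right)} + R{\left(-12,1 \right)}\right) = - 138 \left(\left(-2 - \frac{16}{3}\right) - 12\right) = - 138 \left(- \frac{22}{3} - 12\right) = \left(-138\right) \left(- \frac{58}{3}\right) = 2668$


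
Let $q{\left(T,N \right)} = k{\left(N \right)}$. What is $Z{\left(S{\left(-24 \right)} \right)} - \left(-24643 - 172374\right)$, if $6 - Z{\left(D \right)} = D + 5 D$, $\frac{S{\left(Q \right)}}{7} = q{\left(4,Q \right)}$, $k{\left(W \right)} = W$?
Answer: $198031$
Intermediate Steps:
$q{\left(T,N \right)} = N$
$S{\left(Q \right)} = 7 Q$
$Z{\left(D \right)} = 6 - 6 D$ ($Z{\left(D \right)} = 6 - \left(D + 5 D\right) = 6 - 6 D$)
$Z{\left(S{\left(-24 \right)} \right)} - \left(-24643 - 172374\right) = \left(6 - 6 \cdot 7 \left(-24\right)\right) - \left(-24643 - 172374\right) = \left(6 - -1008\right) - -197017 = \left(6 + 1008\right) + 197017 = 1014 + 197017 = 198031$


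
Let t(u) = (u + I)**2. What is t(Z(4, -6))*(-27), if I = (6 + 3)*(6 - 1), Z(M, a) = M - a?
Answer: -81675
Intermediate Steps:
I = 45 (I = 9*5 = 45)
t(u) = (45 + u)**2 (t(u) = (u + 45)**2 = (45 + u)**2)
t(Z(4, -6))*(-27) = (45 + (4 - 1*(-6)))**2*(-27) = (45 + (4 + 6))**2*(-27) = (45 + 10)**2*(-27) = 55**2*(-27) = 3025*(-27) = -81675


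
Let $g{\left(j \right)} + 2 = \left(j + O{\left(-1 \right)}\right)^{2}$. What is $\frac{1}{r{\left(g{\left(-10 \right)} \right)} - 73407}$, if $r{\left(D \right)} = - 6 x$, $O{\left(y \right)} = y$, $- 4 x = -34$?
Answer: $- \frac{1}{73458} \approx -1.3613 \cdot 10^{-5}$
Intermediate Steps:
$x = \frac{17}{2}$ ($x = \left(- \frac{1}{4}\right) \left(-34\right) = \frac{17}{2} \approx 8.5$)
$g{\left(j \right)} = -2 + \left(-1 + j\right)^{2}$ ($g{\left(j \right)} = -2 + \left(j - 1\right)^{2} = -2 + \left(-1 + j\right)^{2}$)
$r{\left(D \right)} = -51$ ($r{\left(D \right)} = \left(-6\right) \frac{17}{2} = -51$)
$\frac{1}{r{\left(g{\left(-10 \right)} \right)} - 73407} = \frac{1}{-51 - 73407} = \frac{1}{-73458} = - \frac{1}{73458}$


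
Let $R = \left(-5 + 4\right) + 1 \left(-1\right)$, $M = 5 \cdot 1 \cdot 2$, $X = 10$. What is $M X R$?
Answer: $-200$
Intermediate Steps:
$M = 10$ ($M = 5 \cdot 2 = 10$)
$R = -2$ ($R = -1 - 1 = -2$)
$M X R = 10 \cdot 10 \left(-2\right) = 100 \left(-2\right) = -200$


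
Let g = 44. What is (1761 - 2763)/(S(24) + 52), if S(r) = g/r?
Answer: -6012/323 ≈ -18.613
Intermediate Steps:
S(r) = 44/r
(1761 - 2763)/(S(24) + 52) = (1761 - 2763)/(44/24 + 52) = -1002/(44*(1/24) + 52) = -1002/(11/6 + 52) = -1002/323/6 = -1002*6/323 = -6012/323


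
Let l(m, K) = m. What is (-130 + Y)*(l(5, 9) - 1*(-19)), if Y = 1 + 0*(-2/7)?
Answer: -3096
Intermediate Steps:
Y = 1 (Y = 1 + 0*(-2*⅐) = 1 + 0*(-2/7) = 1 + 0 = 1)
(-130 + Y)*(l(5, 9) - 1*(-19)) = (-130 + 1)*(5 - 1*(-19)) = -129*(5 + 19) = -129*24 = -3096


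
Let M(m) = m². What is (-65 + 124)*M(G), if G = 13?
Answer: 9971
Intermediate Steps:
(-65 + 124)*M(G) = (-65 + 124)*13² = 59*169 = 9971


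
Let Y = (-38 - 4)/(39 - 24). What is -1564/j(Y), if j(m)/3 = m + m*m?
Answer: -19550/189 ≈ -103.44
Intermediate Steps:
Y = -14/5 (Y = -42/15 = -42*1/15 = -14/5 ≈ -2.8000)
j(m) = 3*m + 3*m**2 (j(m) = 3*(m + m*m) = 3*(m + m**2) = 3*m + 3*m**2)
-1564/j(Y) = -1564*(-5/(42*(1 - 14/5))) = -1564/(3*(-14/5)*(-9/5)) = -1564/378/25 = -1564*25/378 = -19550/189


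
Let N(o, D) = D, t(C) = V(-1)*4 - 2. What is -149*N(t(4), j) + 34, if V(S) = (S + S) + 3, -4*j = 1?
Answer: 285/4 ≈ 71.250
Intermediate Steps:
j = -¼ (j = -¼*1 = -¼ ≈ -0.25000)
V(S) = 3 + 2*S (V(S) = 2*S + 3 = 3 + 2*S)
t(C) = 2 (t(C) = (3 + 2*(-1))*4 - 2 = (3 - 2)*4 - 2 = 1*4 - 2 = 4 - 2 = 2)
-149*N(t(4), j) + 34 = -149*(-¼) + 34 = 149/4 + 34 = 285/4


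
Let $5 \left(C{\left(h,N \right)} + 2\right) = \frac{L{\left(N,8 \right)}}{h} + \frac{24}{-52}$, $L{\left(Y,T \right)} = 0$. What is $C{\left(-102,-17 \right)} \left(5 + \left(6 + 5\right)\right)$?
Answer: $- \frac{2176}{65} \approx -33.477$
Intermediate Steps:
$C{\left(h,N \right)} = - \frac{136}{65}$ ($C{\left(h,N \right)} = -2 + \frac{\frac{0}{h} + \frac{24}{-52}}{5} = -2 + \frac{0 + 24 \left(- \frac{1}{52}\right)}{5} = -2 + \frac{0 - \frac{6}{13}}{5} = -2 + \frac{1}{5} \left(- \frac{6}{13}\right) = -2 - \frac{6}{65} = - \frac{136}{65}$)
$C{\left(-102,-17 \right)} \left(5 + \left(6 + 5\right)\right) = - \frac{136 \left(5 + \left(6 + 5\right)\right)}{65} = - \frac{136 \left(5 + 11\right)}{65} = \left(- \frac{136}{65}\right) 16 = - \frac{2176}{65}$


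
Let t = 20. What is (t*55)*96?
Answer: 105600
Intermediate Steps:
(t*55)*96 = (20*55)*96 = 1100*96 = 105600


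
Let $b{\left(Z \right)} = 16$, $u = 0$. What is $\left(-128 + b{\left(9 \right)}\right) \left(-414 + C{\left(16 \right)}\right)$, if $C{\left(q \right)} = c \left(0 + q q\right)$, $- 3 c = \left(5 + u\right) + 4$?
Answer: $132384$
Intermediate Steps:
$c = -3$ ($c = - \frac{\left(5 + 0\right) + 4}{3} = - \frac{5 + 4}{3} = \left(- \frac{1}{3}\right) 9 = -3$)
$C{\left(q \right)} = - 3 q^{2}$ ($C{\left(q \right)} = - 3 \left(0 + q q\right) = - 3 \left(0 + q^{2}\right) = - 3 q^{2}$)
$\left(-128 + b{\left(9 \right)}\right) \left(-414 + C{\left(16 \right)}\right) = \left(-128 + 16\right) \left(-414 - 3 \cdot 16^{2}\right) = - 112 \left(-414 - 768\right) = \left(-112\right) \left(-1182\right) = 132384$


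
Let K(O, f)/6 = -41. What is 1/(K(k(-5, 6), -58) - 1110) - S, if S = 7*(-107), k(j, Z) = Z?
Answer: 1015643/1356 ≈ 749.00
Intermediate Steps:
K(O, f) = -246 (K(O, f) = 6*(-41) = -246)
S = -749
1/(K(k(-5, 6), -58) - 1110) - S = 1/(-246 - 1110) - 1*(-749) = 1/(-1356) + 749 = -1/1356 + 749 = 1015643/1356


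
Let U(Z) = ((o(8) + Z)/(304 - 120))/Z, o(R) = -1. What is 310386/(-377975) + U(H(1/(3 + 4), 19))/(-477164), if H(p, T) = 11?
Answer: -149882287497523/182520335654800 ≈ -0.82118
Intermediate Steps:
U(Z) = (-1/184 + Z/184)/Z (U(Z) = ((-1 + Z)/(304 - 120))/Z = ((-1 + Z)/184)/Z = ((-1 + Z)*(1/184))/Z = (-1/184 + Z/184)/Z)
310386/(-377975) + U(H(1/(3 + 4), 19))/(-477164) = 310386/(-377975) + ((1/184)*(-1 + 11)/11)/(-477164) = 310386*(-1/377975) + ((1/184)*(1/11)*10)*(-1/477164) = -310386/377975 + (5/1012)*(-1/477164) = -310386/377975 - 5/482889968 = -149882287497523/182520335654800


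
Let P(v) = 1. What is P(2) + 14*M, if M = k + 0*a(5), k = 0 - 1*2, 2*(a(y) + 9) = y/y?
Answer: -27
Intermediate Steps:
a(y) = -17/2 (a(y) = -9 + (y/y)/2 = -9 + (1/2)*1 = -9 + 1/2 = -17/2)
k = -2 (k = 0 - 2 = -2)
M = -2 (M = -2 + 0*(-17/2) = -2 + 0 = -2)
P(2) + 14*M = 1 + 14*(-2) = 1 - 28 = -27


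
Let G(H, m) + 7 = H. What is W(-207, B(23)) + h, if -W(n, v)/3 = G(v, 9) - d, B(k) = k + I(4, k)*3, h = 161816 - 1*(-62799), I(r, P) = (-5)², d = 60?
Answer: 224522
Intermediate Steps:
G(H, m) = -7 + H
I(r, P) = 25
h = 224615 (h = 161816 + 62799 = 224615)
B(k) = 75 + k (B(k) = k + 25*3 = k + 75 = 75 + k)
W(n, v) = 201 - 3*v (W(n, v) = -3*((-7 + v) - 1*60) = -3*((-7 + v) - 60) = -3*(-67 + v) = 201 - 3*v)
W(-207, B(23)) + h = (201 - 3*(75 + 23)) + 224615 = (201 - 3*98) + 224615 = (201 - 294) + 224615 = -93 + 224615 = 224522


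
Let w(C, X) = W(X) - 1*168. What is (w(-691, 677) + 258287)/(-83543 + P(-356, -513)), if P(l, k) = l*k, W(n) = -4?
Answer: 2717/1043 ≈ 2.6050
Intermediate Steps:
w(C, X) = -172 (w(C, X) = -4 - 1*168 = -4 - 168 = -172)
P(l, k) = k*l
(w(-691, 677) + 258287)/(-83543 + P(-356, -513)) = (-172 + 258287)/(-83543 - 513*(-356)) = 258115/(-83543 + 182628) = 258115/99085 = 258115*(1/99085) = 2717/1043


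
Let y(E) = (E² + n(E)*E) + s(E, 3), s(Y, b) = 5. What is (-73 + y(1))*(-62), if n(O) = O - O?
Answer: 4154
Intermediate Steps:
n(O) = 0
y(E) = 5 + E² (y(E) = (E² + 0*E) + 5 = (E² + 0) + 5 = E² + 5 = 5 + E²)
(-73 + y(1))*(-62) = (-73 + (5 + 1²))*(-62) = (-73 + (5 + 1))*(-62) = (-73 + 6)*(-62) = -67*(-62) = 4154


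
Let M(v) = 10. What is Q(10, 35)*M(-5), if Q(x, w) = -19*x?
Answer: -1900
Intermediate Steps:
Q(10, 35)*M(-5) = -19*10*10 = -190*10 = -1900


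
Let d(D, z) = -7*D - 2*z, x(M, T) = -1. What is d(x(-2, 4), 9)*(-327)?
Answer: 3597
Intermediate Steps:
d(x(-2, 4), 9)*(-327) = (-7*(-1) - 2*9)*(-327) = (7 - 18)*(-327) = -11*(-327) = 3597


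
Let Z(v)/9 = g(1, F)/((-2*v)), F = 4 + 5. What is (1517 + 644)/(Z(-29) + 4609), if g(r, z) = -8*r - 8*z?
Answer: 62669/133301 ≈ 0.47013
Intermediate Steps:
F = 9
Z(v) = 360/v (Z(v) = 9*((-8*1 - 8*9)/((-2*v))) = 9*((-8 - 72)*(-1/(2*v))) = 9*(-(-40)/v) = 9*(40/v) = 360/v)
(1517 + 644)/(Z(-29) + 4609) = (1517 + 644)/(360/(-29) + 4609) = 2161/(360*(-1/29) + 4609) = 2161/(-360/29 + 4609) = 2161/(133301/29) = 2161*(29/133301) = 62669/133301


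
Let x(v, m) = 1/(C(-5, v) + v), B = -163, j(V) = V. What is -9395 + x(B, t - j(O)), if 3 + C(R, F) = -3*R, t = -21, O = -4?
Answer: -1418646/151 ≈ -9395.0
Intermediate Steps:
C(R, F) = -3 - 3*R
x(v, m) = 1/(12 + v) (x(v, m) = 1/((-3 - 3*(-5)) + v) = 1/((-3 + 15) + v) = 1/(12 + v))
-9395 + x(B, t - j(O)) = -9395 + 1/(12 - 163) = -9395 + 1/(-151) = -9395 - 1/151 = -1418646/151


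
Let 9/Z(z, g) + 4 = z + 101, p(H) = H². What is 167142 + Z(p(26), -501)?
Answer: 129200775/773 ≈ 1.6714e+5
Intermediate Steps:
Z(z, g) = 9/(97 + z) (Z(z, g) = 9/(-4 + (z + 101)) = 9/(-4 + (101 + z)) = 9/(97 + z))
167142 + Z(p(26), -501) = 167142 + 9/(97 + 26²) = 167142 + 9/(97 + 676) = 167142 + 9/773 = 129200775/773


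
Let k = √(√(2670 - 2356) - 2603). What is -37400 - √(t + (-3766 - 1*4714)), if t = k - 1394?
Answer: -37400 - √(-9874 + √(-2603 + √314)) ≈ -37400.0 - 99.368*I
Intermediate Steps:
k = √(-2603 + √314) (k = √(√314 - 2603) = √(-2603 + √314) ≈ 50.846*I)
t = -1394 + √(-2603 + √314) (t = √(-2603 + √314) - 1394 = -1394 + √(-2603 + √314) ≈ -1394.0 + 50.846*I)
-37400 - √(t + (-3766 - 1*4714)) = -37400 - √((-1394 + I*√(2603 - √314)) + (-3766 - 1*4714)) = -37400 - √((-1394 + I*√(2603 - √314)) + (-3766 - 4714)) = -37400 - √((-1394 + I*√(2603 - √314)) - 8480) = -37400 - √(-9874 + I*√(2603 - √314))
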